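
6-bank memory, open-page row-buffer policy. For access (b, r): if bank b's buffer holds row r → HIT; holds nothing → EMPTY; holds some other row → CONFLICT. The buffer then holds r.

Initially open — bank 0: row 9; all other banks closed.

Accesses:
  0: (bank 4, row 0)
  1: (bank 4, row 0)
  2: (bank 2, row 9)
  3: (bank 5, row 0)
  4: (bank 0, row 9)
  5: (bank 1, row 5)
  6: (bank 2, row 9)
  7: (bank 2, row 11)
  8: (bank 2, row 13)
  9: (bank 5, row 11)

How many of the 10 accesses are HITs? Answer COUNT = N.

#0 (4,0) E
#1 (4,0) H  (was 0)
#2 (2,9) E
#3 (5,0) E
#4 (0,9) H  (was 9)
#5 (1,5) E
#6 (2,9) H  (was 9)
#7 (2,11) C  (was 9)
#8 (2,13) C  (was 11)
#9 (5,11) C  (was 0)

COUNT = 3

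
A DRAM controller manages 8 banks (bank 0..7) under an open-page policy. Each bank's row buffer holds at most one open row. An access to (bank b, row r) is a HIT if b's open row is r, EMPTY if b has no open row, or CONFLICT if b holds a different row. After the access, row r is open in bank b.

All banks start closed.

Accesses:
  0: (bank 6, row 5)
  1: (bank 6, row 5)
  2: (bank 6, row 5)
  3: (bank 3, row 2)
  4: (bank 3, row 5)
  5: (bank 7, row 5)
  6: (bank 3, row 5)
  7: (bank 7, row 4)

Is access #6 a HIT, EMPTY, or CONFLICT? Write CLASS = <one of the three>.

0: bank 6 row 5 — prev None → EMPTY
1: bank 6 row 5 — prev 5 → HIT
2: bank 6 row 5 — prev 5 → HIT
3: bank 3 row 2 — prev None → EMPTY
4: bank 3 row 5 — prev 2 → CONFLICT
5: bank 7 row 5 — prev None → EMPTY
6: bank 3 row 5 — prev 5 → HIT
7: bank 7 row 4 — prev 5 → CONFLICT

CLASS = HIT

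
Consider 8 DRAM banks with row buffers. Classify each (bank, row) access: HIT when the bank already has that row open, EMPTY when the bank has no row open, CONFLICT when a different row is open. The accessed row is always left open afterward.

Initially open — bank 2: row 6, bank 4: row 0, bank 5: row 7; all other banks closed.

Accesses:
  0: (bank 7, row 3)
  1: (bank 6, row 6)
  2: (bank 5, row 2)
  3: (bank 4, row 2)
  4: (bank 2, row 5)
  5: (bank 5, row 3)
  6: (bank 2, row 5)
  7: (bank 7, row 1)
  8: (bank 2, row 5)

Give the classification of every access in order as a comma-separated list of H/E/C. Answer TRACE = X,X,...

  [0] b7 r3: no row ⇒ E
  [1] b6 r6: no row ⇒ E
  [2] b5 r2: had r7 ⇒ C
  [3] b4 r2: had r0 ⇒ C
  [4] b2 r5: had r6 ⇒ C
  [5] b5 r3: had r2 ⇒ C
  [6] b2 r5: had r5 ⇒ H
  [7] b7 r1: had r3 ⇒ C
  [8] b2 r5: had r5 ⇒ H

TRACE = E,E,C,C,C,C,H,C,H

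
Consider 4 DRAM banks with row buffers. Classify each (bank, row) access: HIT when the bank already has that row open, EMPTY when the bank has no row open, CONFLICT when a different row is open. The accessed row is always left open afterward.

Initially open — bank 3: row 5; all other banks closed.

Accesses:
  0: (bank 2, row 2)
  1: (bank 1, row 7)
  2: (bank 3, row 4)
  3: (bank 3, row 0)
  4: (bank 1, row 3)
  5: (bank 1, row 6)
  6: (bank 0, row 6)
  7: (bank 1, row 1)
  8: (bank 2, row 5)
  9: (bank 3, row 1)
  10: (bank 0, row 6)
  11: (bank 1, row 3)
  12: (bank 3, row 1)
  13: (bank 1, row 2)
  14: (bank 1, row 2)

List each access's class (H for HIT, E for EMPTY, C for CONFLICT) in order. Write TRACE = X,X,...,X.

  [0] b2 r2: no row ⇒ E
  [1] b1 r7: no row ⇒ E
  [2] b3 r4: had r5 ⇒ C
  [3] b3 r0: had r4 ⇒ C
  [4] b1 r3: had r7 ⇒ C
  [5] b1 r6: had r3 ⇒ C
  [6] b0 r6: no row ⇒ E
  [7] b1 r1: had r6 ⇒ C
  [8] b2 r5: had r2 ⇒ C
  [9] b3 r1: had r0 ⇒ C
  [10] b0 r6: had r6 ⇒ H
  [11] b1 r3: had r1 ⇒ C
  [12] b3 r1: had r1 ⇒ H
  [13] b1 r2: had r3 ⇒ C
  [14] b1 r2: had r2 ⇒ H

TRACE = E,E,C,C,C,C,E,C,C,C,H,C,H,C,H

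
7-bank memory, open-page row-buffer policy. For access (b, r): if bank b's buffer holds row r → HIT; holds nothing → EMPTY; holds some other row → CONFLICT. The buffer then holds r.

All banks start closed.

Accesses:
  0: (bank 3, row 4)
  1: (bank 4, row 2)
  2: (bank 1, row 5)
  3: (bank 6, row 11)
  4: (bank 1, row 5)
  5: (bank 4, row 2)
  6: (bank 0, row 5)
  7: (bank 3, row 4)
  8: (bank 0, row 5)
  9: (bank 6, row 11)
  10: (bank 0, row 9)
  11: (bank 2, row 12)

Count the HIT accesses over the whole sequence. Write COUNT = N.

#0 (3,4) E
#1 (4,2) E
#2 (1,5) E
#3 (6,11) E
#4 (1,5) H  (was 5)
#5 (4,2) H  (was 2)
#6 (0,5) E
#7 (3,4) H  (was 4)
#8 (0,5) H  (was 5)
#9 (6,11) H  (was 11)
#10 (0,9) C  (was 5)
#11 (2,12) E

COUNT = 5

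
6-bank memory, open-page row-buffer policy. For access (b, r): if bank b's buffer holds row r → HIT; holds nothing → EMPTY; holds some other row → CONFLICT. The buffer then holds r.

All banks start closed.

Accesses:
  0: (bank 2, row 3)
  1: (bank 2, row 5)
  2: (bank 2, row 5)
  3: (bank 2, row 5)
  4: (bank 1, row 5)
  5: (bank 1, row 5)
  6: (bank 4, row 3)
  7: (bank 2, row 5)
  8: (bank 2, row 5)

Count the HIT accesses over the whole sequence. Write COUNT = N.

#0 (2,3) E
#1 (2,5) C  (was 3)
#2 (2,5) H  (was 5)
#3 (2,5) H  (was 5)
#4 (1,5) E
#5 (1,5) H  (was 5)
#6 (4,3) E
#7 (2,5) H  (was 5)
#8 (2,5) H  (was 5)

COUNT = 5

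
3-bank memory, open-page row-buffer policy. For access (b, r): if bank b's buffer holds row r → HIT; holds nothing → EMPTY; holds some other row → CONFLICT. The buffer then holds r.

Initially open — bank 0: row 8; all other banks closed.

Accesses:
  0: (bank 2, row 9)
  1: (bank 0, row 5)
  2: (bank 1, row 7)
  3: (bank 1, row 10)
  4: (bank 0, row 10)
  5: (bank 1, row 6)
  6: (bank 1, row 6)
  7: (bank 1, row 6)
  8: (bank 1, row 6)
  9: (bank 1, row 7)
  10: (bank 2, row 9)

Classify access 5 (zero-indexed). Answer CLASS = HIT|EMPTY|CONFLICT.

CLASS = CONFLICT

0: bank 2 row 9 — prev None → EMPTY
1: bank 0 row 5 — prev 8 → CONFLICT
2: bank 1 row 7 — prev None → EMPTY
3: bank 1 row 10 — prev 7 → CONFLICT
4: bank 0 row 10 — prev 5 → CONFLICT
5: bank 1 row 6 — prev 10 → CONFLICT
6: bank 1 row 6 — prev 6 → HIT
7: bank 1 row 6 — prev 6 → HIT
8: bank 1 row 6 — prev 6 → HIT
9: bank 1 row 7 — prev 6 → CONFLICT
10: bank 2 row 9 — prev 9 → HIT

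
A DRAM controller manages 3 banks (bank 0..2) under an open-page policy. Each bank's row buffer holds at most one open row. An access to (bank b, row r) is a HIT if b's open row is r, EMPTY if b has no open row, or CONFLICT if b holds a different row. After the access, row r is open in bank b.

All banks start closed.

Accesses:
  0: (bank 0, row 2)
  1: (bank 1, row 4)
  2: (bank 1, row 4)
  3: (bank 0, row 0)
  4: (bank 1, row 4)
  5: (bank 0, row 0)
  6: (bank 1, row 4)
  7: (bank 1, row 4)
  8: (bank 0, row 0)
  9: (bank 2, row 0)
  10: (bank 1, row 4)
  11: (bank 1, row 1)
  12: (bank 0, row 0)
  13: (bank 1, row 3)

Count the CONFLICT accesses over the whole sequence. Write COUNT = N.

COUNT = 3

0: bank 0 row 2 — prev None → EMPTY
1: bank 1 row 4 — prev None → EMPTY
2: bank 1 row 4 — prev 4 → HIT
3: bank 0 row 0 — prev 2 → CONFLICT
4: bank 1 row 4 — prev 4 → HIT
5: bank 0 row 0 — prev 0 → HIT
6: bank 1 row 4 — prev 4 → HIT
7: bank 1 row 4 — prev 4 → HIT
8: bank 0 row 0 — prev 0 → HIT
9: bank 2 row 0 — prev None → EMPTY
10: bank 1 row 4 — prev 4 → HIT
11: bank 1 row 1 — prev 4 → CONFLICT
12: bank 0 row 0 — prev 0 → HIT
13: bank 1 row 3 — prev 1 → CONFLICT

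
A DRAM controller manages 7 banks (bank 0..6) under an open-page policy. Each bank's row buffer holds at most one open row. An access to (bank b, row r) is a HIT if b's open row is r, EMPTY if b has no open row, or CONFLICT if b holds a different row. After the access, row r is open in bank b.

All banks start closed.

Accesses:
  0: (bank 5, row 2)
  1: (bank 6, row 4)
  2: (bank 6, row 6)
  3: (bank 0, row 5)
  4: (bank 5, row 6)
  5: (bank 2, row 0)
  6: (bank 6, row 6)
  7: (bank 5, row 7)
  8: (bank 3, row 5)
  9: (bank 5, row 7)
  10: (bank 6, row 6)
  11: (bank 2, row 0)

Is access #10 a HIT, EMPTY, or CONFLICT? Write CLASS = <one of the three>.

#0 (5,2) E
#1 (6,4) E
#2 (6,6) C  (was 4)
#3 (0,5) E
#4 (5,6) C  (was 2)
#5 (2,0) E
#6 (6,6) H  (was 6)
#7 (5,7) C  (was 6)
#8 (3,5) E
#9 (5,7) H  (was 7)
#10 (6,6) H  (was 6)
#11 (2,0) H  (was 0)

CLASS = HIT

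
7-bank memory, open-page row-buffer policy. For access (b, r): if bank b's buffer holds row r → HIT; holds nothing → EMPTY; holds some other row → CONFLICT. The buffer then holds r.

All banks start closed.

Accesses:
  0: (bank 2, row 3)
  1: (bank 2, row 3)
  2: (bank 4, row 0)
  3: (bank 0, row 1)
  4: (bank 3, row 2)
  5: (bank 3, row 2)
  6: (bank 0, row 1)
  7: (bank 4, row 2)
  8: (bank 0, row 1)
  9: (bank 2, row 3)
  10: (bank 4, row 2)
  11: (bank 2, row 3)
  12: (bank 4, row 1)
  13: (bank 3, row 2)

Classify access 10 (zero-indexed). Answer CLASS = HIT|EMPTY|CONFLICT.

CLASS = HIT

0: bank 2 row 3 — prev None → EMPTY
1: bank 2 row 3 — prev 3 → HIT
2: bank 4 row 0 — prev None → EMPTY
3: bank 0 row 1 — prev None → EMPTY
4: bank 3 row 2 — prev None → EMPTY
5: bank 3 row 2 — prev 2 → HIT
6: bank 0 row 1 — prev 1 → HIT
7: bank 4 row 2 — prev 0 → CONFLICT
8: bank 0 row 1 — prev 1 → HIT
9: bank 2 row 3 — prev 3 → HIT
10: bank 4 row 2 — prev 2 → HIT
11: bank 2 row 3 — prev 3 → HIT
12: bank 4 row 1 — prev 2 → CONFLICT
13: bank 3 row 2 — prev 2 → HIT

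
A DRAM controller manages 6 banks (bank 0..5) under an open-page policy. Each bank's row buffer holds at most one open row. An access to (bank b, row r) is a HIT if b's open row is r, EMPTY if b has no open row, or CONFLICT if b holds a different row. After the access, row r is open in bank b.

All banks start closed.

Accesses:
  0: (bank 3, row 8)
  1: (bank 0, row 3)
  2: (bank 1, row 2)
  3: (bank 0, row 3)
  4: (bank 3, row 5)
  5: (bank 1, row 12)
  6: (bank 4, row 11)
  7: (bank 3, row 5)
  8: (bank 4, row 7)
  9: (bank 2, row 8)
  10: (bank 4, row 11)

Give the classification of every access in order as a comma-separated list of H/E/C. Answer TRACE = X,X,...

0: bank 3 row 8 — prev None → EMPTY
1: bank 0 row 3 — prev None → EMPTY
2: bank 1 row 2 — prev None → EMPTY
3: bank 0 row 3 — prev 3 → HIT
4: bank 3 row 5 — prev 8 → CONFLICT
5: bank 1 row 12 — prev 2 → CONFLICT
6: bank 4 row 11 — prev None → EMPTY
7: bank 3 row 5 — prev 5 → HIT
8: bank 4 row 7 — prev 11 → CONFLICT
9: bank 2 row 8 — prev None → EMPTY
10: bank 4 row 11 — prev 7 → CONFLICT

TRACE = E,E,E,H,C,C,E,H,C,E,C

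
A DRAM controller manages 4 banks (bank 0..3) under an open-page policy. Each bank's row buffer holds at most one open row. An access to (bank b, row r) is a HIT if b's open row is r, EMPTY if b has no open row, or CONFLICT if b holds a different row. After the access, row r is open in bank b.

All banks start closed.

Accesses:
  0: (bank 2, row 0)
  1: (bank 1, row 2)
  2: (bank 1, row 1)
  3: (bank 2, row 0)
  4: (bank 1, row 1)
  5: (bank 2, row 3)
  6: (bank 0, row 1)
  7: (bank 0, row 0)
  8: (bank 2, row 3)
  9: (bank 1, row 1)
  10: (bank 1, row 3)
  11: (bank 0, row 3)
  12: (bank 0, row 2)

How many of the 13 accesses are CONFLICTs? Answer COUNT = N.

COUNT = 6

#0 (2,0) E
#1 (1,2) E
#2 (1,1) C  (was 2)
#3 (2,0) H  (was 0)
#4 (1,1) H  (was 1)
#5 (2,3) C  (was 0)
#6 (0,1) E
#7 (0,0) C  (was 1)
#8 (2,3) H  (was 3)
#9 (1,1) H  (was 1)
#10 (1,3) C  (was 1)
#11 (0,3) C  (was 0)
#12 (0,2) C  (was 3)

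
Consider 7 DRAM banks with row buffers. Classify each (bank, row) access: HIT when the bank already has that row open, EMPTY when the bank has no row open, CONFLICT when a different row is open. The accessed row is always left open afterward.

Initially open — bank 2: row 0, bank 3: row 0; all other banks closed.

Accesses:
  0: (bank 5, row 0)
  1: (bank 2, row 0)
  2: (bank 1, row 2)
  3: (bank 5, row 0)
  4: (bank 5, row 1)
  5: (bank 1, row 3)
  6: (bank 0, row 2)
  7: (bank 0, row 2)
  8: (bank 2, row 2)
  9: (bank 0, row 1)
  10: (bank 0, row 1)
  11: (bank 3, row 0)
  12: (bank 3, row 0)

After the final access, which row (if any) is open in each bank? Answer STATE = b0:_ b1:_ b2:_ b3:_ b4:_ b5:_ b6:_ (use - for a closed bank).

#0 (5,0) E
#1 (2,0) H  (was 0)
#2 (1,2) E
#3 (5,0) H  (was 0)
#4 (5,1) C  (was 0)
#5 (1,3) C  (was 2)
#6 (0,2) E
#7 (0,2) H  (was 2)
#8 (2,2) C  (was 0)
#9 (0,1) C  (was 2)
#10 (0,1) H  (was 1)
#11 (3,0) H  (was 0)
#12 (3,0) H  (was 0)

STATE = b0:1 b1:3 b2:2 b3:0 b4:- b5:1 b6:-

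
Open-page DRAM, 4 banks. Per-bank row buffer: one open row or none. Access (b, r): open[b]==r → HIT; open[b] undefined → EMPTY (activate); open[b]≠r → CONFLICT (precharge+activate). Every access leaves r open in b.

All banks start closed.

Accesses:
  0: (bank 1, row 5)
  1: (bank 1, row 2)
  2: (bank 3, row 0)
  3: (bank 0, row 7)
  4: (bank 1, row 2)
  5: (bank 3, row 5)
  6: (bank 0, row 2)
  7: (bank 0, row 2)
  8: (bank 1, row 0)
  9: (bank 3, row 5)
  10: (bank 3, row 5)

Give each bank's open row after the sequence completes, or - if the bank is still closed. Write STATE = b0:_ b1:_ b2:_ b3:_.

STATE = b0:2 b1:0 b2:- b3:5

0: bank 1 row 5 — prev None → EMPTY
1: bank 1 row 2 — prev 5 → CONFLICT
2: bank 3 row 0 — prev None → EMPTY
3: bank 0 row 7 — prev None → EMPTY
4: bank 1 row 2 — prev 2 → HIT
5: bank 3 row 5 — prev 0 → CONFLICT
6: bank 0 row 2 — prev 7 → CONFLICT
7: bank 0 row 2 — prev 2 → HIT
8: bank 1 row 0 — prev 2 → CONFLICT
9: bank 3 row 5 — prev 5 → HIT
10: bank 3 row 5 — prev 5 → HIT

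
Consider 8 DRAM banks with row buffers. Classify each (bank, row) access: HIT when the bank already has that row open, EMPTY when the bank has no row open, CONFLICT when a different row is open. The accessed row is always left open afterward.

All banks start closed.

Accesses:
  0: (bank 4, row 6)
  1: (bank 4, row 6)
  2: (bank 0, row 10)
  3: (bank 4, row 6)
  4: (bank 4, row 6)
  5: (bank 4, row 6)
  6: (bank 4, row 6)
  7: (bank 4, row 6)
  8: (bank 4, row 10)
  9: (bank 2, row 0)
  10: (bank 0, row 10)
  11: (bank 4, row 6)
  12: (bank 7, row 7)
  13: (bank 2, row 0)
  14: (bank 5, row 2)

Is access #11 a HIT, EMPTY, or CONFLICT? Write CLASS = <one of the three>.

  [0] b4 r6: no row ⇒ E
  [1] b4 r6: had r6 ⇒ H
  [2] b0 r10: no row ⇒ E
  [3] b4 r6: had r6 ⇒ H
  [4] b4 r6: had r6 ⇒ H
  [5] b4 r6: had r6 ⇒ H
  [6] b4 r6: had r6 ⇒ H
  [7] b4 r6: had r6 ⇒ H
  [8] b4 r10: had r6 ⇒ C
  [9] b2 r0: no row ⇒ E
  [10] b0 r10: had r10 ⇒ H
  [11] b4 r6: had r10 ⇒ C
  [12] b7 r7: no row ⇒ E
  [13] b2 r0: had r0 ⇒ H
  [14] b5 r2: no row ⇒ E

CLASS = CONFLICT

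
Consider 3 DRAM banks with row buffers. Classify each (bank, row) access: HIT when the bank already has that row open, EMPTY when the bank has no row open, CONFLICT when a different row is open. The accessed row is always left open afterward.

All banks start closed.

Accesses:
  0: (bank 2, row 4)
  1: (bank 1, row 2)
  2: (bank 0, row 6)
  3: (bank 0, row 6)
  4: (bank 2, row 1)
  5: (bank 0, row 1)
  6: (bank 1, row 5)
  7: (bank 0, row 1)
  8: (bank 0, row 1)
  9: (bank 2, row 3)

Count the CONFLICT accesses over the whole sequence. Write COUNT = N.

COUNT = 4

#0 (2,4) E
#1 (1,2) E
#2 (0,6) E
#3 (0,6) H  (was 6)
#4 (2,1) C  (was 4)
#5 (0,1) C  (was 6)
#6 (1,5) C  (was 2)
#7 (0,1) H  (was 1)
#8 (0,1) H  (was 1)
#9 (2,3) C  (was 1)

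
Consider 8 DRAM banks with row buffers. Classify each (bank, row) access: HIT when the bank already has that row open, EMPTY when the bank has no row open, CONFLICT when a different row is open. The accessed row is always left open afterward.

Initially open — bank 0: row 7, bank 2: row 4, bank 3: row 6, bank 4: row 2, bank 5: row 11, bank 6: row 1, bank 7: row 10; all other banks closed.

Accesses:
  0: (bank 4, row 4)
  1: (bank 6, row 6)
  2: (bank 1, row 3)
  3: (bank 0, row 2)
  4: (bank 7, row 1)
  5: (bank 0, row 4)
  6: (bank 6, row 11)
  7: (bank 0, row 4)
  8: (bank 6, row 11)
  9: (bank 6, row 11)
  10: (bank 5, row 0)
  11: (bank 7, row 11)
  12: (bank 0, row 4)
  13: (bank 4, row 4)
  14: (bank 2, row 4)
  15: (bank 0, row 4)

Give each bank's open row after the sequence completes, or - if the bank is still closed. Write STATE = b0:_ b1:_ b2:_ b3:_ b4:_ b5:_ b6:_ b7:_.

STATE = b0:4 b1:3 b2:4 b3:6 b4:4 b5:0 b6:11 b7:11

#0 (4,4) C  (was 2)
#1 (6,6) C  (was 1)
#2 (1,3) E
#3 (0,2) C  (was 7)
#4 (7,1) C  (was 10)
#5 (0,4) C  (was 2)
#6 (6,11) C  (was 6)
#7 (0,4) H  (was 4)
#8 (6,11) H  (was 11)
#9 (6,11) H  (was 11)
#10 (5,0) C  (was 11)
#11 (7,11) C  (was 1)
#12 (0,4) H  (was 4)
#13 (4,4) H  (was 4)
#14 (2,4) H  (was 4)
#15 (0,4) H  (was 4)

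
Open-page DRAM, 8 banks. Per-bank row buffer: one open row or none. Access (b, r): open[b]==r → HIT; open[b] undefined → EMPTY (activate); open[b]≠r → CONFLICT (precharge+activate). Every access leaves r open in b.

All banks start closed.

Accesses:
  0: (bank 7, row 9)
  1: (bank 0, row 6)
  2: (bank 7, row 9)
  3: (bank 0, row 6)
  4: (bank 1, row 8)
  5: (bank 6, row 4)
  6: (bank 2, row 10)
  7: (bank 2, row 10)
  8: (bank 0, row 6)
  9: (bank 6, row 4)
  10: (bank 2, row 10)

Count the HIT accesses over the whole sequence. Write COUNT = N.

COUNT = 6

0: bank 7 row 9 — prev None → EMPTY
1: bank 0 row 6 — prev None → EMPTY
2: bank 7 row 9 — prev 9 → HIT
3: bank 0 row 6 — prev 6 → HIT
4: bank 1 row 8 — prev None → EMPTY
5: bank 6 row 4 — prev None → EMPTY
6: bank 2 row 10 — prev None → EMPTY
7: bank 2 row 10 — prev 10 → HIT
8: bank 0 row 6 — prev 6 → HIT
9: bank 6 row 4 — prev 4 → HIT
10: bank 2 row 10 — prev 10 → HIT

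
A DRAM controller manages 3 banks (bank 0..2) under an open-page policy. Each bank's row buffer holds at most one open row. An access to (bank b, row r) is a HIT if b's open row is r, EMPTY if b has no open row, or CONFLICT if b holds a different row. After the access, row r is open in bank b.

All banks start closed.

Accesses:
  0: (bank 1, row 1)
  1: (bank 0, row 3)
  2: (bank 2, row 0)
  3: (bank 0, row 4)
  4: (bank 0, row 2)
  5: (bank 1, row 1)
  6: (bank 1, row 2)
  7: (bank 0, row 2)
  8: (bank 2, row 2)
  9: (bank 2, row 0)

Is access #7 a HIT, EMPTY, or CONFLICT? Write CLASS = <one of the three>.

step 0: bank1 None->1 [EMPTY]
step 1: bank0 None->3 [EMPTY]
step 2: bank2 None->0 [EMPTY]
step 3: bank0 3->4 [CONFLICT]
step 4: bank0 4->2 [CONFLICT]
step 5: bank1 1->1 [HIT]
step 6: bank1 1->2 [CONFLICT]
step 7: bank0 2->2 [HIT]
step 8: bank2 0->2 [CONFLICT]
step 9: bank2 2->0 [CONFLICT]

CLASS = HIT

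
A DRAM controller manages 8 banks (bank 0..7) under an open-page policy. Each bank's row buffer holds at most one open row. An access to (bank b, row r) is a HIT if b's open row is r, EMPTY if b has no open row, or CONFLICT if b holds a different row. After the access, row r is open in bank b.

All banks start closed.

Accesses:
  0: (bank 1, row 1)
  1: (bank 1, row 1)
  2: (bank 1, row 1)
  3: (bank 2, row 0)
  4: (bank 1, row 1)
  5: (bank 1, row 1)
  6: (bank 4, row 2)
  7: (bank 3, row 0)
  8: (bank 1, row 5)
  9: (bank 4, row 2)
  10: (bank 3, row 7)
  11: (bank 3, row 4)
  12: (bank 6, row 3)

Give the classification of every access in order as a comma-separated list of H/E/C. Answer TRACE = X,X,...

#0 (1,1) E
#1 (1,1) H  (was 1)
#2 (1,1) H  (was 1)
#3 (2,0) E
#4 (1,1) H  (was 1)
#5 (1,1) H  (was 1)
#6 (4,2) E
#7 (3,0) E
#8 (1,5) C  (was 1)
#9 (4,2) H  (was 2)
#10 (3,7) C  (was 0)
#11 (3,4) C  (was 7)
#12 (6,3) E

TRACE = E,H,H,E,H,H,E,E,C,H,C,C,E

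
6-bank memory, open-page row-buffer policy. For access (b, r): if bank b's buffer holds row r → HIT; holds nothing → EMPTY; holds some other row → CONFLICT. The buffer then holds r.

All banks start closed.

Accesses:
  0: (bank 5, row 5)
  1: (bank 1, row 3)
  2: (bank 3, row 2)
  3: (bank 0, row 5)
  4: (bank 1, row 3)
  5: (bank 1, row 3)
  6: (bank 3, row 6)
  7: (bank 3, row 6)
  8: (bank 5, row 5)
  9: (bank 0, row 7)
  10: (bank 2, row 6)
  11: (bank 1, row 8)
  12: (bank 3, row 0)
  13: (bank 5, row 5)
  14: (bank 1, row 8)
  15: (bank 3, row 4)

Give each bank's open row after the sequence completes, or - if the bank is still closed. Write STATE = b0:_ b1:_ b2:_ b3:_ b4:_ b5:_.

step 0: bank5 None->5 [EMPTY]
step 1: bank1 None->3 [EMPTY]
step 2: bank3 None->2 [EMPTY]
step 3: bank0 None->5 [EMPTY]
step 4: bank1 3->3 [HIT]
step 5: bank1 3->3 [HIT]
step 6: bank3 2->6 [CONFLICT]
step 7: bank3 6->6 [HIT]
step 8: bank5 5->5 [HIT]
step 9: bank0 5->7 [CONFLICT]
step 10: bank2 None->6 [EMPTY]
step 11: bank1 3->8 [CONFLICT]
step 12: bank3 6->0 [CONFLICT]
step 13: bank5 5->5 [HIT]
step 14: bank1 8->8 [HIT]
step 15: bank3 0->4 [CONFLICT]

STATE = b0:7 b1:8 b2:6 b3:4 b4:- b5:5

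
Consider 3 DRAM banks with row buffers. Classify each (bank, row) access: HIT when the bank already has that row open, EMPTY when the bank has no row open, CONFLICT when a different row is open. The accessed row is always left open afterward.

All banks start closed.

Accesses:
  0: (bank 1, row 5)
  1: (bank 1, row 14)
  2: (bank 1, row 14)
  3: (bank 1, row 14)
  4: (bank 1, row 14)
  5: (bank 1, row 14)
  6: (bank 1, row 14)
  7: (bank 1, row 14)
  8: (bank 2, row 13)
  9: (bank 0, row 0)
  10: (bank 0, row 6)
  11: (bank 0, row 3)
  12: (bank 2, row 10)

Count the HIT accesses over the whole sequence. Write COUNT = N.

COUNT = 6

  [0] b1 r5: no row ⇒ E
  [1] b1 r14: had r5 ⇒ C
  [2] b1 r14: had r14 ⇒ H
  [3] b1 r14: had r14 ⇒ H
  [4] b1 r14: had r14 ⇒ H
  [5] b1 r14: had r14 ⇒ H
  [6] b1 r14: had r14 ⇒ H
  [7] b1 r14: had r14 ⇒ H
  [8] b2 r13: no row ⇒ E
  [9] b0 r0: no row ⇒ E
  [10] b0 r6: had r0 ⇒ C
  [11] b0 r3: had r6 ⇒ C
  [12] b2 r10: had r13 ⇒ C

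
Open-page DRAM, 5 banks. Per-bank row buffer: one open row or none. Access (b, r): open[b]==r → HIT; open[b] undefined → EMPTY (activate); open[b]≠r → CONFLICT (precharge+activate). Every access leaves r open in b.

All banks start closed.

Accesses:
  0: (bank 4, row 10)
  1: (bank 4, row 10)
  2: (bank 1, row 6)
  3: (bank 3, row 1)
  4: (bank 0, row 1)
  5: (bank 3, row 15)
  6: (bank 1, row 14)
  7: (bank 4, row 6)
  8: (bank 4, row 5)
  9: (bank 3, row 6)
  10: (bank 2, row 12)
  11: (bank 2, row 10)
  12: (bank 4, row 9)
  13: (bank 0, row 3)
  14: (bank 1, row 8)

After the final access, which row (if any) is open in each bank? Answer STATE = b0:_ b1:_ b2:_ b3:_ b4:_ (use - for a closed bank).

STATE = b0:3 b1:8 b2:10 b3:6 b4:9

#0 (4,10) E
#1 (4,10) H  (was 10)
#2 (1,6) E
#3 (3,1) E
#4 (0,1) E
#5 (3,15) C  (was 1)
#6 (1,14) C  (was 6)
#7 (4,6) C  (was 10)
#8 (4,5) C  (was 6)
#9 (3,6) C  (was 15)
#10 (2,12) E
#11 (2,10) C  (was 12)
#12 (4,9) C  (was 5)
#13 (0,3) C  (was 1)
#14 (1,8) C  (was 14)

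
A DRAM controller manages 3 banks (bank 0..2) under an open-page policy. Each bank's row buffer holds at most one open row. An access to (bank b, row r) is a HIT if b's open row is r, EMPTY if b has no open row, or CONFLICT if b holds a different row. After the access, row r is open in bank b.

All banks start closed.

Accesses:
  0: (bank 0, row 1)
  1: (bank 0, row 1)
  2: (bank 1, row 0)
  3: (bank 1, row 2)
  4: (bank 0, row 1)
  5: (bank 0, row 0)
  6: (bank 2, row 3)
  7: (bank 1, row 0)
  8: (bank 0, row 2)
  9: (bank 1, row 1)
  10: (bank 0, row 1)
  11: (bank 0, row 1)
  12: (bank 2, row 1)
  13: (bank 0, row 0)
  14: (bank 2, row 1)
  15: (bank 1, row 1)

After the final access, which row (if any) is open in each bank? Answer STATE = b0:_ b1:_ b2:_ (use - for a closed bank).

0: bank 0 row 1 — prev None → EMPTY
1: bank 0 row 1 — prev 1 → HIT
2: bank 1 row 0 — prev None → EMPTY
3: bank 1 row 2 — prev 0 → CONFLICT
4: bank 0 row 1 — prev 1 → HIT
5: bank 0 row 0 — prev 1 → CONFLICT
6: bank 2 row 3 — prev None → EMPTY
7: bank 1 row 0 — prev 2 → CONFLICT
8: bank 0 row 2 — prev 0 → CONFLICT
9: bank 1 row 1 — prev 0 → CONFLICT
10: bank 0 row 1 — prev 2 → CONFLICT
11: bank 0 row 1 — prev 1 → HIT
12: bank 2 row 1 — prev 3 → CONFLICT
13: bank 0 row 0 — prev 1 → CONFLICT
14: bank 2 row 1 — prev 1 → HIT
15: bank 1 row 1 — prev 1 → HIT

STATE = b0:0 b1:1 b2:1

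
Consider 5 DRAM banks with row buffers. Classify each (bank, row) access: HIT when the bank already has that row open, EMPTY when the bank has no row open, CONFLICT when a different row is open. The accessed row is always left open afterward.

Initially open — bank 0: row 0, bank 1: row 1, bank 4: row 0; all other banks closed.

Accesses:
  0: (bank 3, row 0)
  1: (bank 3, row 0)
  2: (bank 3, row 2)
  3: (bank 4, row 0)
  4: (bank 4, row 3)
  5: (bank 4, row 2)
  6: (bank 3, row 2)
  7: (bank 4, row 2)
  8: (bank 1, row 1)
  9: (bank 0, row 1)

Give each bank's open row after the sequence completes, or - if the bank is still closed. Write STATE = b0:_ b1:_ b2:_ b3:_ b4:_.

STATE = b0:1 b1:1 b2:- b3:2 b4:2

step 0: bank3 None->0 [EMPTY]
step 1: bank3 0->0 [HIT]
step 2: bank3 0->2 [CONFLICT]
step 3: bank4 0->0 [HIT]
step 4: bank4 0->3 [CONFLICT]
step 5: bank4 3->2 [CONFLICT]
step 6: bank3 2->2 [HIT]
step 7: bank4 2->2 [HIT]
step 8: bank1 1->1 [HIT]
step 9: bank0 0->1 [CONFLICT]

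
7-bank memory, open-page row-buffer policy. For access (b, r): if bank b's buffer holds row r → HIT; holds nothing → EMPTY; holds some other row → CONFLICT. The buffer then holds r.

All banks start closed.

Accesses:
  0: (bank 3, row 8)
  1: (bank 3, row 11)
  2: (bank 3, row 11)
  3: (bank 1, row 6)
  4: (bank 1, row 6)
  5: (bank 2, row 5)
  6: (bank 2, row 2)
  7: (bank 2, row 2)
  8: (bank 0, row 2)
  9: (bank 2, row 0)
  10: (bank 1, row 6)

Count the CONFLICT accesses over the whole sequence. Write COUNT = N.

COUNT = 3

step 0: bank3 None->8 [EMPTY]
step 1: bank3 8->11 [CONFLICT]
step 2: bank3 11->11 [HIT]
step 3: bank1 None->6 [EMPTY]
step 4: bank1 6->6 [HIT]
step 5: bank2 None->5 [EMPTY]
step 6: bank2 5->2 [CONFLICT]
step 7: bank2 2->2 [HIT]
step 8: bank0 None->2 [EMPTY]
step 9: bank2 2->0 [CONFLICT]
step 10: bank1 6->6 [HIT]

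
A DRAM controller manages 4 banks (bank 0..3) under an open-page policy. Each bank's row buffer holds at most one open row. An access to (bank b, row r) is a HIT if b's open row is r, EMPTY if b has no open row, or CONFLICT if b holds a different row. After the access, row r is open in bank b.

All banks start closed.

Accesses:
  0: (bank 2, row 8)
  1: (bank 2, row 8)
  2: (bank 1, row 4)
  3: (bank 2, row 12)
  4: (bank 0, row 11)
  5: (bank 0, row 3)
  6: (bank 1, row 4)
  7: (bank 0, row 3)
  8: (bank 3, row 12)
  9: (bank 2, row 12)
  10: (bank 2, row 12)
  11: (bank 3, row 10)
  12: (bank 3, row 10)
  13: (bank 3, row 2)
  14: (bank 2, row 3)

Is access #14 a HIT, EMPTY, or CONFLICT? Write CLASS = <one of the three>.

  [0] b2 r8: no row ⇒ E
  [1] b2 r8: had r8 ⇒ H
  [2] b1 r4: no row ⇒ E
  [3] b2 r12: had r8 ⇒ C
  [4] b0 r11: no row ⇒ E
  [5] b0 r3: had r11 ⇒ C
  [6] b1 r4: had r4 ⇒ H
  [7] b0 r3: had r3 ⇒ H
  [8] b3 r12: no row ⇒ E
  [9] b2 r12: had r12 ⇒ H
  [10] b2 r12: had r12 ⇒ H
  [11] b3 r10: had r12 ⇒ C
  [12] b3 r10: had r10 ⇒ H
  [13] b3 r2: had r10 ⇒ C
  [14] b2 r3: had r12 ⇒ C

CLASS = CONFLICT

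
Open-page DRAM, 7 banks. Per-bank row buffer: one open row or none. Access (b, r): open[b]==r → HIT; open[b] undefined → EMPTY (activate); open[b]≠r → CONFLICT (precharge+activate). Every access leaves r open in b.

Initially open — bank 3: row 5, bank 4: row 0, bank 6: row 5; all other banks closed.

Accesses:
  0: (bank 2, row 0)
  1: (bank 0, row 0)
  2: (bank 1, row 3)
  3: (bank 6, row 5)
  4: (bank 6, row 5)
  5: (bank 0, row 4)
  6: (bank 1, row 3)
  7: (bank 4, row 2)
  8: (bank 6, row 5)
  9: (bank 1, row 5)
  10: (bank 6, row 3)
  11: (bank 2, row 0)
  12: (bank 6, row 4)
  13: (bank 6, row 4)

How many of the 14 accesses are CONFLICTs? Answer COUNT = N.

#0 (2,0) E
#1 (0,0) E
#2 (1,3) E
#3 (6,5) H  (was 5)
#4 (6,5) H  (was 5)
#5 (0,4) C  (was 0)
#6 (1,3) H  (was 3)
#7 (4,2) C  (was 0)
#8 (6,5) H  (was 5)
#9 (1,5) C  (was 3)
#10 (6,3) C  (was 5)
#11 (2,0) H  (was 0)
#12 (6,4) C  (was 3)
#13 (6,4) H  (was 4)

COUNT = 5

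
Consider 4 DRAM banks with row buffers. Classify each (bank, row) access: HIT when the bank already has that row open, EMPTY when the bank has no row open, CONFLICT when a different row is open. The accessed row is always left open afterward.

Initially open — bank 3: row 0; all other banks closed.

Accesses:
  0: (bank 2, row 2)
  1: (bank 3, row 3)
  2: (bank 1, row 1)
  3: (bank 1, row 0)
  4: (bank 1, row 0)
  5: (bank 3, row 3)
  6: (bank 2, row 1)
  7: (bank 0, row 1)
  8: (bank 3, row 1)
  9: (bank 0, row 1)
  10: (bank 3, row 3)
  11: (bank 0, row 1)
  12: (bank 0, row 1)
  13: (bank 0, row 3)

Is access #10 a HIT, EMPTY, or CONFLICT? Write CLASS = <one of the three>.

0: bank 2 row 2 — prev None → EMPTY
1: bank 3 row 3 — prev 0 → CONFLICT
2: bank 1 row 1 — prev None → EMPTY
3: bank 1 row 0 — prev 1 → CONFLICT
4: bank 1 row 0 — prev 0 → HIT
5: bank 3 row 3 — prev 3 → HIT
6: bank 2 row 1 — prev 2 → CONFLICT
7: bank 0 row 1 — prev None → EMPTY
8: bank 3 row 1 — prev 3 → CONFLICT
9: bank 0 row 1 — prev 1 → HIT
10: bank 3 row 3 — prev 1 → CONFLICT
11: bank 0 row 1 — prev 1 → HIT
12: bank 0 row 1 — prev 1 → HIT
13: bank 0 row 3 — prev 1 → CONFLICT

CLASS = CONFLICT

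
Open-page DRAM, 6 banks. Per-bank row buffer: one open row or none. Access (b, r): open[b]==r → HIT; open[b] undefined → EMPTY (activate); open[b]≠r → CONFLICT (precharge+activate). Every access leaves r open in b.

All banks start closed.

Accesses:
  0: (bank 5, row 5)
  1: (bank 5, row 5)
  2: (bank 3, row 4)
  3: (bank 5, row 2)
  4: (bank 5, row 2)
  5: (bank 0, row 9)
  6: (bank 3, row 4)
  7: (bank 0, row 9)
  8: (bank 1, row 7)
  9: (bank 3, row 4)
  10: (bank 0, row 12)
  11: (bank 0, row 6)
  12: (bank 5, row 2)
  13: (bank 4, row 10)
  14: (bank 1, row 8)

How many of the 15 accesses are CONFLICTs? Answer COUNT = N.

step 0: bank5 None->5 [EMPTY]
step 1: bank5 5->5 [HIT]
step 2: bank3 None->4 [EMPTY]
step 3: bank5 5->2 [CONFLICT]
step 4: bank5 2->2 [HIT]
step 5: bank0 None->9 [EMPTY]
step 6: bank3 4->4 [HIT]
step 7: bank0 9->9 [HIT]
step 8: bank1 None->7 [EMPTY]
step 9: bank3 4->4 [HIT]
step 10: bank0 9->12 [CONFLICT]
step 11: bank0 12->6 [CONFLICT]
step 12: bank5 2->2 [HIT]
step 13: bank4 None->10 [EMPTY]
step 14: bank1 7->8 [CONFLICT]

COUNT = 4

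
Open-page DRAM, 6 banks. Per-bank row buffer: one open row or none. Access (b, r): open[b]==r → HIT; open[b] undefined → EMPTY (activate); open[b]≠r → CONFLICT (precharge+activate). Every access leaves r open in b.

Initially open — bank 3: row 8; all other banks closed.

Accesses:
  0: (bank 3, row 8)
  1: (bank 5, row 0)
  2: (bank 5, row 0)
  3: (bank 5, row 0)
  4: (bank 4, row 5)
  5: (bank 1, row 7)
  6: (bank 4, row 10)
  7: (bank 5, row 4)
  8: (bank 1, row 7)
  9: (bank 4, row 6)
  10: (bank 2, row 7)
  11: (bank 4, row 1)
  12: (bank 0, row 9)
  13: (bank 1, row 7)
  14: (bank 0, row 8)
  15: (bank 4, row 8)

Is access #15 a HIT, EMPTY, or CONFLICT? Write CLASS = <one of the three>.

CLASS = CONFLICT

0: bank 3 row 8 — prev 8 → HIT
1: bank 5 row 0 — prev None → EMPTY
2: bank 5 row 0 — prev 0 → HIT
3: bank 5 row 0 — prev 0 → HIT
4: bank 4 row 5 — prev None → EMPTY
5: bank 1 row 7 — prev None → EMPTY
6: bank 4 row 10 — prev 5 → CONFLICT
7: bank 5 row 4 — prev 0 → CONFLICT
8: bank 1 row 7 — prev 7 → HIT
9: bank 4 row 6 — prev 10 → CONFLICT
10: bank 2 row 7 — prev None → EMPTY
11: bank 4 row 1 — prev 6 → CONFLICT
12: bank 0 row 9 — prev None → EMPTY
13: bank 1 row 7 — prev 7 → HIT
14: bank 0 row 8 — prev 9 → CONFLICT
15: bank 4 row 8 — prev 1 → CONFLICT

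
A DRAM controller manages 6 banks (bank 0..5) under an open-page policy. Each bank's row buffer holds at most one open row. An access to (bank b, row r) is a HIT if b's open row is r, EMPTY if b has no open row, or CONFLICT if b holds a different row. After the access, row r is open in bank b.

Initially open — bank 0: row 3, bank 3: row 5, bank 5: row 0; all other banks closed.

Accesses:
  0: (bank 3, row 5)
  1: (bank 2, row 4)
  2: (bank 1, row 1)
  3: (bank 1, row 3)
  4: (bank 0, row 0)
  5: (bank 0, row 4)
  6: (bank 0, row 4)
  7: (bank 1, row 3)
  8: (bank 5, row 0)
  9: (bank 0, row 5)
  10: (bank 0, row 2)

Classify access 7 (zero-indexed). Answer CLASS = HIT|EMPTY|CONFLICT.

  [0] b3 r5: had r5 ⇒ H
  [1] b2 r4: no row ⇒ E
  [2] b1 r1: no row ⇒ E
  [3] b1 r3: had r1 ⇒ C
  [4] b0 r0: had r3 ⇒ C
  [5] b0 r4: had r0 ⇒ C
  [6] b0 r4: had r4 ⇒ H
  [7] b1 r3: had r3 ⇒ H
  [8] b5 r0: had r0 ⇒ H
  [9] b0 r5: had r4 ⇒ C
  [10] b0 r2: had r5 ⇒ C

CLASS = HIT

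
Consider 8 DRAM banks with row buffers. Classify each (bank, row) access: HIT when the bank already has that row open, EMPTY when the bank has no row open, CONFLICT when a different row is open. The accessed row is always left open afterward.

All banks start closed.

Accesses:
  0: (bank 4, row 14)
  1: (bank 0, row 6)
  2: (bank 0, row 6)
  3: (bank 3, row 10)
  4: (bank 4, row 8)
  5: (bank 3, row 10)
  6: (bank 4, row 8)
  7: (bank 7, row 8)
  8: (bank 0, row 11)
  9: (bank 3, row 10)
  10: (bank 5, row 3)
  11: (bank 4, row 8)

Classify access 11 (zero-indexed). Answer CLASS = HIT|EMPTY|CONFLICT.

0: bank 4 row 14 — prev None → EMPTY
1: bank 0 row 6 — prev None → EMPTY
2: bank 0 row 6 — prev 6 → HIT
3: bank 3 row 10 — prev None → EMPTY
4: bank 4 row 8 — prev 14 → CONFLICT
5: bank 3 row 10 — prev 10 → HIT
6: bank 4 row 8 — prev 8 → HIT
7: bank 7 row 8 — prev None → EMPTY
8: bank 0 row 11 — prev 6 → CONFLICT
9: bank 3 row 10 — prev 10 → HIT
10: bank 5 row 3 — prev None → EMPTY
11: bank 4 row 8 — prev 8 → HIT

CLASS = HIT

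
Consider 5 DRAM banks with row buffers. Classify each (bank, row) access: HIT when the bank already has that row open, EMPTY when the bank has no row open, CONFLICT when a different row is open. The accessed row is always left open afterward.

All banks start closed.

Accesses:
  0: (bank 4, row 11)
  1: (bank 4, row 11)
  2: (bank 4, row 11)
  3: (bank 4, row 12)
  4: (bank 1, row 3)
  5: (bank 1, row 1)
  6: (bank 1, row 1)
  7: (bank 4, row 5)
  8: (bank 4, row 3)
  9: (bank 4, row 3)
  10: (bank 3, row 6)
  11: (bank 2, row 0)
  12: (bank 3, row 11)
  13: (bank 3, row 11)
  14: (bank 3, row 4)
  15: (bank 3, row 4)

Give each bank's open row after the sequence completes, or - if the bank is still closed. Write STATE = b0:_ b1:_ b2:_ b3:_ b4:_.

STATE = b0:- b1:1 b2:0 b3:4 b4:3

  [0] b4 r11: no row ⇒ E
  [1] b4 r11: had r11 ⇒ H
  [2] b4 r11: had r11 ⇒ H
  [3] b4 r12: had r11 ⇒ C
  [4] b1 r3: no row ⇒ E
  [5] b1 r1: had r3 ⇒ C
  [6] b1 r1: had r1 ⇒ H
  [7] b4 r5: had r12 ⇒ C
  [8] b4 r3: had r5 ⇒ C
  [9] b4 r3: had r3 ⇒ H
  [10] b3 r6: no row ⇒ E
  [11] b2 r0: no row ⇒ E
  [12] b3 r11: had r6 ⇒ C
  [13] b3 r11: had r11 ⇒ H
  [14] b3 r4: had r11 ⇒ C
  [15] b3 r4: had r4 ⇒ H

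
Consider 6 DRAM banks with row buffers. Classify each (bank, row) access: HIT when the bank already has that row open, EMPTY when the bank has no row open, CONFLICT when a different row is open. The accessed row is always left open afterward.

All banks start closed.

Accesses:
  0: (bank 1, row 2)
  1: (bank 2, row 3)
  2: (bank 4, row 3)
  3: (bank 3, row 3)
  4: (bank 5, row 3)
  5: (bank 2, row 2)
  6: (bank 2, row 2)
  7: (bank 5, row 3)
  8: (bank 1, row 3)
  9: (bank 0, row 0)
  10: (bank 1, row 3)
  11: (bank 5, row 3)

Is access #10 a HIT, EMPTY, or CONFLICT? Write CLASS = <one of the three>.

  [0] b1 r2: no row ⇒ E
  [1] b2 r3: no row ⇒ E
  [2] b4 r3: no row ⇒ E
  [3] b3 r3: no row ⇒ E
  [4] b5 r3: no row ⇒ E
  [5] b2 r2: had r3 ⇒ C
  [6] b2 r2: had r2 ⇒ H
  [7] b5 r3: had r3 ⇒ H
  [8] b1 r3: had r2 ⇒ C
  [9] b0 r0: no row ⇒ E
  [10] b1 r3: had r3 ⇒ H
  [11] b5 r3: had r3 ⇒ H

CLASS = HIT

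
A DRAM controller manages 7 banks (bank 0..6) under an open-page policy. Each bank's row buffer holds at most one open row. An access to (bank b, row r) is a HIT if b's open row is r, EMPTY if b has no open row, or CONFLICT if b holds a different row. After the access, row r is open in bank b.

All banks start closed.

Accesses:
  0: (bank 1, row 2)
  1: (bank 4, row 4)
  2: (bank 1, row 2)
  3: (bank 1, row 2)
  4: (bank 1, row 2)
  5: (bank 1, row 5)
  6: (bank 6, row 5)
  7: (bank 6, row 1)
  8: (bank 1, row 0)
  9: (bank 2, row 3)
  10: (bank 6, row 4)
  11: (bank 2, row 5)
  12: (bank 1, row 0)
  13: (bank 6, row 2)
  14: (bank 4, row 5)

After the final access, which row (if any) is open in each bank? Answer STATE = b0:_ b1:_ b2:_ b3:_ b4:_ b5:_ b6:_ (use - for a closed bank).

STATE = b0:- b1:0 b2:5 b3:- b4:5 b5:- b6:2

step 0: bank1 None->2 [EMPTY]
step 1: bank4 None->4 [EMPTY]
step 2: bank1 2->2 [HIT]
step 3: bank1 2->2 [HIT]
step 4: bank1 2->2 [HIT]
step 5: bank1 2->5 [CONFLICT]
step 6: bank6 None->5 [EMPTY]
step 7: bank6 5->1 [CONFLICT]
step 8: bank1 5->0 [CONFLICT]
step 9: bank2 None->3 [EMPTY]
step 10: bank6 1->4 [CONFLICT]
step 11: bank2 3->5 [CONFLICT]
step 12: bank1 0->0 [HIT]
step 13: bank6 4->2 [CONFLICT]
step 14: bank4 4->5 [CONFLICT]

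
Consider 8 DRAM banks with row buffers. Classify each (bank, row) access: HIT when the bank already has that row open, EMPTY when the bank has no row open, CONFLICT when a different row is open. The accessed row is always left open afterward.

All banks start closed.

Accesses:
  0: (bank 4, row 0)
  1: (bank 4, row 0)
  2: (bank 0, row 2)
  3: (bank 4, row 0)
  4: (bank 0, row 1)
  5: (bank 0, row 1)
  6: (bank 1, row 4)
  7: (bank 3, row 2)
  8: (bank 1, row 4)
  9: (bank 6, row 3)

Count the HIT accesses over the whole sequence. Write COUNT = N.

  [0] b4 r0: no row ⇒ E
  [1] b4 r0: had r0 ⇒ H
  [2] b0 r2: no row ⇒ E
  [3] b4 r0: had r0 ⇒ H
  [4] b0 r1: had r2 ⇒ C
  [5] b0 r1: had r1 ⇒ H
  [6] b1 r4: no row ⇒ E
  [7] b3 r2: no row ⇒ E
  [8] b1 r4: had r4 ⇒ H
  [9] b6 r3: no row ⇒ E

COUNT = 4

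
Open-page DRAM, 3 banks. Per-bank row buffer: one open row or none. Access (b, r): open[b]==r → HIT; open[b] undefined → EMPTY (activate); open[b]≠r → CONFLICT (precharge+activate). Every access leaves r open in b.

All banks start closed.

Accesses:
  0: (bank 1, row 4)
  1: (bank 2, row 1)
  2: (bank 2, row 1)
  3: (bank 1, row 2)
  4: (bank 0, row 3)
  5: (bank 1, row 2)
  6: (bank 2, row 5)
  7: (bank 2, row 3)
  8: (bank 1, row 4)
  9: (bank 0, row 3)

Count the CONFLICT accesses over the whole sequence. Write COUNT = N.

COUNT = 4

0: bank 1 row 4 — prev None → EMPTY
1: bank 2 row 1 — prev None → EMPTY
2: bank 2 row 1 — prev 1 → HIT
3: bank 1 row 2 — prev 4 → CONFLICT
4: bank 0 row 3 — prev None → EMPTY
5: bank 1 row 2 — prev 2 → HIT
6: bank 2 row 5 — prev 1 → CONFLICT
7: bank 2 row 3 — prev 5 → CONFLICT
8: bank 1 row 4 — prev 2 → CONFLICT
9: bank 0 row 3 — prev 3 → HIT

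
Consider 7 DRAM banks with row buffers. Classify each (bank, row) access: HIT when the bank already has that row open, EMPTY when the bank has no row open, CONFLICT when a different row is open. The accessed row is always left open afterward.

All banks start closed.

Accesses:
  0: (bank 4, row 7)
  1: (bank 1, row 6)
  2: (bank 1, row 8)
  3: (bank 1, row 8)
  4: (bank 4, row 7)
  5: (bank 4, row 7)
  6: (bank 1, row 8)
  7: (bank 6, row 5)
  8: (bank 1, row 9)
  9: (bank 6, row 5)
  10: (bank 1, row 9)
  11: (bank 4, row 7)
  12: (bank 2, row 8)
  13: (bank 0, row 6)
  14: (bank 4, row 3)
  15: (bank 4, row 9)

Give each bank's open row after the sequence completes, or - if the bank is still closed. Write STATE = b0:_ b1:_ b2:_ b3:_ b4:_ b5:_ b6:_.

STATE = b0:6 b1:9 b2:8 b3:- b4:9 b5:- b6:5

0: bank 4 row 7 — prev None → EMPTY
1: bank 1 row 6 — prev None → EMPTY
2: bank 1 row 8 — prev 6 → CONFLICT
3: bank 1 row 8 — prev 8 → HIT
4: bank 4 row 7 — prev 7 → HIT
5: bank 4 row 7 — prev 7 → HIT
6: bank 1 row 8 — prev 8 → HIT
7: bank 6 row 5 — prev None → EMPTY
8: bank 1 row 9 — prev 8 → CONFLICT
9: bank 6 row 5 — prev 5 → HIT
10: bank 1 row 9 — prev 9 → HIT
11: bank 4 row 7 — prev 7 → HIT
12: bank 2 row 8 — prev None → EMPTY
13: bank 0 row 6 — prev None → EMPTY
14: bank 4 row 3 — prev 7 → CONFLICT
15: bank 4 row 9 — prev 3 → CONFLICT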